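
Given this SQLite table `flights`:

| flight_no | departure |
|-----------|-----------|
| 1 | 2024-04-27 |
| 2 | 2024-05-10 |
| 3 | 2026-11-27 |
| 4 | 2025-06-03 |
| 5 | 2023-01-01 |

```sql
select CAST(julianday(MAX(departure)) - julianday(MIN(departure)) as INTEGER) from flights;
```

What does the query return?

MIN = 2023-01-01, MAX = 2026-11-27.
30 days remain in January 2023 after the 1st (31 − 1).
Full months from February 2023 through October 2026 contribute their day counts.
Then 27 days into November 2026.
Total: 30 + 28 + 31 + 30 + 31 + 30 + 31 + 31 + 30 + 31 + 30 + 31 + 31 + 29 + 31 + 30 + 31 + 30 + 31 + 31 + 30 + 31 + 30 + 31 + 31 + 28 + 31 + 30 + 31 + 30 + 31 + 31 + 30 + 31 + 30 + 31 + 31 + 28 + 31 + 30 + 31 + 30 + 31 + 31 + 30 + 31 + 27 = 1426.

1426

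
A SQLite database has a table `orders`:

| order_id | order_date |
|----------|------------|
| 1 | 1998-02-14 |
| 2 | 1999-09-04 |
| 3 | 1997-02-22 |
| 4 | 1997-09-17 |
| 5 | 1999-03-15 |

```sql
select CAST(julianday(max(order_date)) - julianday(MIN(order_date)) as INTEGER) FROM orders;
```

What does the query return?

MIN = 1997-02-22, MAX = 1999-09-04.
6 days remain in February 1997 after the 22nd (28 − 22).
Full months from March 1997 through August 1999 contribute their day counts.
Then 4 days into September 1999.
Total: 6 + 31 + 30 + 31 + 30 + 31 + 31 + 30 + 31 + 30 + 31 + 31 + 28 + 31 + 30 + 31 + 30 + 31 + 31 + 30 + 31 + 30 + 31 + 31 + 28 + 31 + 30 + 31 + 30 + 31 + 31 + 4 = 924.

924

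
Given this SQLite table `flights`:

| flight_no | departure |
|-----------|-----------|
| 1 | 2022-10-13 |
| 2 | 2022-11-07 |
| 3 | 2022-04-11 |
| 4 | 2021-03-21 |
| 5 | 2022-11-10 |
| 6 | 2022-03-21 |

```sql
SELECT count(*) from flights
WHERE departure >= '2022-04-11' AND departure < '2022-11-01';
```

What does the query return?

2

Rows in [2022-04-11, 2022-11-01): 2022-10-13, 2022-04-11 → 2 rows.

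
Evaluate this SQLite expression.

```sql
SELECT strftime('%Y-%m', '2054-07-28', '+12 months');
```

First apply '+12 months': 2054-07-28 → 2055-07-28.
`%Y-%m` extracts the year-month: 2055-07.

2055-07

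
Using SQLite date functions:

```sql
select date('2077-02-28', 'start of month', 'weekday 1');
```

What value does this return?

`start of month` rewinds 2077-02-28 to 2077-02-01.
`weekday 1` advances to the next Monday; 2077-02-01 is already a Monday, so it stays at 2077-02-01.

2077-02-01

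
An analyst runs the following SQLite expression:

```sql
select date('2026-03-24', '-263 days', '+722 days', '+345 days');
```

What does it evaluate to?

2028-06-05

Applying '-263 days' to 2026-03-24: counting 263 days back gives 2025-07-04.
Applying '+722 days' to 2025-07-04: counting 722 days forward gives 2027-06-26.
Applying '+345 days' to 2027-06-26: counting 345 days forward gives 2028-06-05.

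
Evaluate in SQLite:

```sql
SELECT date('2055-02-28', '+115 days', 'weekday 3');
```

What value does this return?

Applying '+115 days' to 2055-02-28: counting 115 days forward gives 2055-06-23.
`weekday 3` advances to the next Wednesday; 2055-06-23 is already a Wednesday, so it stays at 2055-06-23.

2055-06-23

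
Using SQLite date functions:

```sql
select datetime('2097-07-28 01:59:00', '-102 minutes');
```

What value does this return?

102 minutes = 1h 42m; -102 minutes from 2097-07-28 01:59:00 is 2097-07-28 00:17:00.

2097-07-28 00:17:00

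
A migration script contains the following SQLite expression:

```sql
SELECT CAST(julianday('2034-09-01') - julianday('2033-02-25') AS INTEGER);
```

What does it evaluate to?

3 days remain in February 2033 after the 25th (28 − 25).
Full months from March 2033 through August 2034 contribute their day counts.
Then 1 day into September 2034.
Total: 3 + 31 + 30 + 31 + 30 + 31 + 31 + 30 + 31 + 30 + 31 + 31 + 28 + 31 + 30 + 31 + 30 + 31 + 31 + 1 = 553.

553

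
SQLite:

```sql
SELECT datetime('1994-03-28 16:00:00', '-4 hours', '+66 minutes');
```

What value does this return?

-4 hours from 1994-03-28 16:00:00 is 1994-03-28 12:00:00.
66 minutes = 1h 6m; +66 minutes from 1994-03-28 12:00:00 is 1994-03-28 13:06:00.

1994-03-28 13:06:00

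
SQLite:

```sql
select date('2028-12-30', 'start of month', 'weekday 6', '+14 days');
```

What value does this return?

2028-12-16

`start of month` rewinds 2028-12-30 to 2028-12-01.
`weekday 6` advances to the next Saturday; 2028-12-01 is a Friday, so it moves forward to 2028-12-02.
Advancing 14 more days within December lands on 2028-12-16.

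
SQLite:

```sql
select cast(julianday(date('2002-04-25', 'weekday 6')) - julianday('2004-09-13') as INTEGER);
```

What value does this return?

-870

`weekday 6` advances to the next Saturday; 2002-04-25 is a Thursday, so it moves forward to 2002-04-27.
3 days remain in April 2002 after the 27th (30 − 27).
Full months from May 2002 through August 2004 contribute their day counts.
Then 13 days into September 2004.
Total: 3 + 31 + 30 + 31 + 31 + 30 + 31 + 30 + 31 + 31 + 28 + 31 + 30 + 31 + 30 + 31 + 31 + 30 + 31 + 30 + 31 + 31 + 29 + 31 + 30 + 31 + 30 + 31 + 31 + 13 = 870.
The subtraction is earlier − later, so the result is −870 → -870.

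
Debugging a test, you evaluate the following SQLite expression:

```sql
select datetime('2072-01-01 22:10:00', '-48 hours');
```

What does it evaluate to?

2071-12-30 22:10:00

-48 hours from 2072-01-01 22:10:00 is 2071-12-30 22:10:00 (crosses midnight).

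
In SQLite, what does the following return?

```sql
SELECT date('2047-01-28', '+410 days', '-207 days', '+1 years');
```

2048-08-19

Applying '+410 days' to 2047-01-28: counting 410 days forward gives 2048-03-13.
Applying '-207 days' to 2048-03-13: counting 207 days back gives 2047-08-19.
Adding +1 year to 2047-08-19 gives 2048-08-19.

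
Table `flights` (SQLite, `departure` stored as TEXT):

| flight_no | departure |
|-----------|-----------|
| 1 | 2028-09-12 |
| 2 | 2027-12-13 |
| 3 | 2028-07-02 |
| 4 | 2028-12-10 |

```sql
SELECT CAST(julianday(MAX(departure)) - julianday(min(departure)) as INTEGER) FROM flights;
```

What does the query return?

MIN = 2027-12-13, MAX = 2028-12-10.
18 days remain in December 2027 after the 13th (31 − 13).
Full months from January 2028 through November 2028 contribute their day counts.
Then 10 days into December 2028.
Total: 18 + 31 + 29 + 31 + 30 + 31 + 30 + 31 + 31 + 30 + 31 + 30 + 10 = 363.

363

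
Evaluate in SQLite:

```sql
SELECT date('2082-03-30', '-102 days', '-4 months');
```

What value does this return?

2081-08-18

Applying '-102 days' to 2082-03-30: counting 102 days back gives 2081-12-18.
Adding -4 months to 2081-12-18 gives 2081-08-18.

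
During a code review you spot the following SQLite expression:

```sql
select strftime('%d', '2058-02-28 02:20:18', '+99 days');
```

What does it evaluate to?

First apply '+99 days': 2058-02-28 02:20:18 → 2058-06-07 02:20:18.
`%d` extracts the 2-digit day of month: 07.

07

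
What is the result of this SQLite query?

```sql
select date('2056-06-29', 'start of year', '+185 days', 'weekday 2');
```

`start of year` rewinds 2056-06-29 to 2056-01-01.
Applying '+185 days' to 2056-01-01: counting 185 days forward gives 2056-07-04.
`weekday 2` advances to the next Tuesday; 2056-07-04 is already a Tuesday, so it stays at 2056-07-04.

2056-07-04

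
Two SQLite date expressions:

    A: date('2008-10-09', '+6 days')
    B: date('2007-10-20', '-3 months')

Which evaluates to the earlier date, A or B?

B

A = 2008-10-15.
B = 2007-07-20.
B is earlier.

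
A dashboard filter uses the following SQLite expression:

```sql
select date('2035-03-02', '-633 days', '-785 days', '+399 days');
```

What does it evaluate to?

Applying '-633 days' to 2035-03-02: counting 633 days back gives 2033-06-07.
Applying '-785 days' to 2033-06-07: counting 785 days back gives 2031-04-14.
Applying '+399 days' to 2031-04-14: counting 399 days forward gives 2032-05-17.

2032-05-17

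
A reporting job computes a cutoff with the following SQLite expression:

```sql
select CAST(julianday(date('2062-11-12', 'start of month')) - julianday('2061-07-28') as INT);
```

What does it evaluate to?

461

`start of month` rewinds 2062-11-12 to 2062-11-01.
3 days remain in July 2061 after the 28th (31 − 28).
Full months from August 2061 through October 2062 contribute their day counts.
Then 1 day into November 2062.
Total: 3 + 31 + 30 + 31 + 30 + 31 + 31 + 28 + 31 + 30 + 31 + 30 + 31 + 31 + 30 + 31 + 1 = 461.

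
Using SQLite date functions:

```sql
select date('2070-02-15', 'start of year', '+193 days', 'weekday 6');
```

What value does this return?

2070-07-19

`start of year` rewinds 2070-02-15 to 2070-01-01.
Applying '+193 days' to 2070-01-01: counting 193 days forward gives 2070-07-13.
`weekday 6` advances to the next Saturday; 2070-07-13 is a Sunday, so it moves forward to 2070-07-19.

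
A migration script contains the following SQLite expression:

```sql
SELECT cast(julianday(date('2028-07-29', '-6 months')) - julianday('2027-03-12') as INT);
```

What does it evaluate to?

Adding -6 months to 2028-07-29 gives 2028-01-29.
19 days remain in March 2027 after the 12th (31 − 12).
Full months from April 2027 through December 2027 contribute their day counts.
Then 29 days into January 2028.
Total: 19 + 30 + 31 + 30 + 31 + 31 + 30 + 31 + 30 + 31 + 29 = 323.

323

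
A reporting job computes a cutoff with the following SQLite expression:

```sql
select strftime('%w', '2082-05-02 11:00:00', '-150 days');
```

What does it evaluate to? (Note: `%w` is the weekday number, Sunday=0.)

3

First apply '-150 days': 2082-05-02 11:00:00 → 2081-12-03 11:00:00.
2081-12-03 is a Wednesday; with Sunday=0 that is 3.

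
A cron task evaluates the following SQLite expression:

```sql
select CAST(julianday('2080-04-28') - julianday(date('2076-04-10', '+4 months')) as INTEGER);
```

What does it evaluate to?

Adding +4 months to 2076-04-10 gives 2076-08-10.
21 days remain in August 2076 after the 10th (31 − 10).
Full months from September 2076 through March 2080 contribute their day counts.
Then 28 days into April 2080.
Total: 21 + 30 + 31 + 30 + 31 + 31 + 28 + 31 + 30 + 31 + 30 + 31 + 31 + 30 + 31 + 30 + 31 + 31 + 28 + 31 + 30 + 31 + 30 + 31 + 31 + 30 + 31 + 30 + 31 + 31 + 28 + 31 + 30 + 31 + 30 + 31 + 31 + 30 + 31 + 30 + 31 + 31 + 29 + 31 + 28 = 1357.

1357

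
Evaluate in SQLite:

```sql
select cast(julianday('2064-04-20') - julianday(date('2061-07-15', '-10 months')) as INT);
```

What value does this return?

Adding -10 months to 2061-07-15 gives 2060-09-15.
15 days remain in September 2060 after the 15th (30 − 15).
Full months from October 2060 through March 2064 contribute their day counts.
Then 20 days into April 2064.
Total: 15 + 31 + 30 + 31 + 31 + 28 + 31 + 30 + 31 + 30 + 31 + 31 + 30 + 31 + 30 + 31 + 31 + 28 + 31 + 30 + 31 + 30 + 31 + 31 + 30 + 31 + 30 + 31 + 31 + 28 + 31 + 30 + 31 + 30 + 31 + 31 + 30 + 31 + 30 + 31 + 31 + 29 + 31 + 20 = 1313.

1313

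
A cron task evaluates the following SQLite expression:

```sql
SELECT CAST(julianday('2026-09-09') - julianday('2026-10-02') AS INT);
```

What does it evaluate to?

21 days remain in September 2026 after the 9th (30 − 9).
Then 2 days into October 2026.
Total: 21 + 2 = 23.
The subtraction is earlier − later, so the result is −23 → -23.

-23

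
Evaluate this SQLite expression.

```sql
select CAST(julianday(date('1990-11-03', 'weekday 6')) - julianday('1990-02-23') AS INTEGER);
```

253

`weekday 6` advances to the next Saturday; 1990-11-03 is already a Saturday, so it stays at 1990-11-03.
5 days remain in February 1990 after the 23rd (28 − 23).
Full months from March 1990 through October 1990 contribute their day counts.
Then 3 days into November 1990.
Total: 5 + 31 + 30 + 31 + 30 + 31 + 31 + 30 + 31 + 3 = 253.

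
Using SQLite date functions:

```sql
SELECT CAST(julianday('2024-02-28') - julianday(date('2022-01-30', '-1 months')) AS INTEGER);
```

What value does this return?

790

Adding -1 month to 2022-01-30 gives 2021-12-30.
1 day remains in December 2021 after the 30th (31 − 30).
Full months from January 2022 through January 2024 contribute their day counts.
Then 28 days into February 2024.
Total: 1 + 31 + 28 + 31 + 30 + 31 + 30 + 31 + 31 + 30 + 31 + 30 + 31 + 31 + 28 + 31 + 30 + 31 + 30 + 31 + 31 + 30 + 31 + 30 + 31 + 31 + 28 = 790.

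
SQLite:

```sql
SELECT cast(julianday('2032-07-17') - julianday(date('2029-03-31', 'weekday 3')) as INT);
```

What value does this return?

1200

`weekday 3` advances to the next Wednesday; 2029-03-31 is a Saturday, so it moves forward to 2029-04-04.
26 days remain in April 2029 after the 4th (30 − 4).
Full months from May 2029 through June 2032 contribute their day counts.
Then 17 days into July 2032.
Total: 26 + 31 + 30 + 31 + 31 + 30 + 31 + 30 + 31 + 31 + 28 + 31 + 30 + 31 + 30 + 31 + 31 + 30 + 31 + 30 + 31 + 31 + 28 + 31 + 30 + 31 + 30 + 31 + 31 + 30 + 31 + 30 + 31 + 31 + 29 + 31 + 30 + 31 + 30 + 17 = 1200.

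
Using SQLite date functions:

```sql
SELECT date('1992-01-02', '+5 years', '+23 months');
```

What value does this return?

1998-12-02

Adding +5 years to 1992-01-02 gives 1997-01-02.
Adding +23 months to 1997-01-02 gives 1998-12-02.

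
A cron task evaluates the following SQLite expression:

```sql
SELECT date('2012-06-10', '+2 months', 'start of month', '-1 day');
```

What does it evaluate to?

2012-07-31

Adding +2 months to 2012-06-10 gives 2012-08-10.
`start of month` rewinds 2012-08-10 to 2012-08-01.
Going back 1 day from 2012-08-01 reaches 2012-07-31 (last day of July, 31 days).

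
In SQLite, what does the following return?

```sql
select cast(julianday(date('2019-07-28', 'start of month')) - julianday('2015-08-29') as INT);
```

`start of month` rewinds 2019-07-28 to 2019-07-01.
2 days remain in August 2015 after the 29th (31 − 29).
Full months from September 2015 through June 2019 contribute their day counts.
Then 1 day into July 2019.
Total: 2 + 30 + 31 + 30 + 31 + 31 + 29 + 31 + 30 + 31 + 30 + 31 + 31 + 30 + 31 + 30 + 31 + 31 + 28 + 31 + 30 + 31 + 30 + 31 + 31 + 30 + 31 + 30 + 31 + 31 + 28 + 31 + 30 + 31 + 30 + 31 + 31 + 30 + 31 + 30 + 31 + 31 + 28 + 31 + 30 + 31 + 30 + 1 = 1402.

1402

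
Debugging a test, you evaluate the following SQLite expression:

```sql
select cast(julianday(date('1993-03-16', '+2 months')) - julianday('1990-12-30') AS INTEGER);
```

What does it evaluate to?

868

Adding +2 months to 1993-03-16 gives 1993-05-16.
1 day remains in December 1990 after the 30th (31 − 30).
Full months from January 1991 through April 1993 contribute their day counts.
Then 16 days into May 1993.
Total: 1 + 31 + 28 + 31 + 30 + 31 + 30 + 31 + 31 + 30 + 31 + 30 + 31 + 31 + 29 + 31 + 30 + 31 + 30 + 31 + 31 + 30 + 31 + 30 + 31 + 31 + 28 + 31 + 30 + 16 = 868.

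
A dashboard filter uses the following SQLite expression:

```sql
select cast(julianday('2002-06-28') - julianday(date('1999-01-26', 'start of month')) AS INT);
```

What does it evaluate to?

1274

`start of month` rewinds 1999-01-26 to 1999-01-01.
30 days remain in January 1999 after the 1st (31 − 1).
Full months from February 1999 through May 2002 contribute their day counts.
Then 28 days into June 2002.
Total: 30 + 28 + 31 + 30 + 31 + 30 + 31 + 31 + 30 + 31 + 30 + 31 + 31 + 29 + 31 + 30 + 31 + 30 + 31 + 31 + 30 + 31 + 30 + 31 + 31 + 28 + 31 + 30 + 31 + 30 + 31 + 31 + 30 + 31 + 30 + 31 + 31 + 28 + 31 + 30 + 31 + 28 = 1274.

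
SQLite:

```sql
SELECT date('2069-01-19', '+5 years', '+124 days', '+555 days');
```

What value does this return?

Adding +5 years to 2069-01-19 gives 2074-01-19.
Applying '+124 days' to 2074-01-19: counting 124 days forward gives 2074-05-23.
Applying '+555 days' to 2074-05-23: counting 555 days forward gives 2075-11-29.

2075-11-29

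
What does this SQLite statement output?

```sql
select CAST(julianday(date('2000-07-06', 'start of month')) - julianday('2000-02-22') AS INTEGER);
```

130

`start of month` rewinds 2000-07-06 to 2000-07-01.
7 days remain in February 2000 after the 22nd (29 − 22).
March 2000: 31 days.
April 2000: 30 days.
May 2000: 31 days.
June 2000: 30 days.
Then 1 day into July 2000.
Total: 7 + 31 + 30 + 31 + 30 + 1 = 130.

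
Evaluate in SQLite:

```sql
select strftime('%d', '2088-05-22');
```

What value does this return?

`%d` extracts the 2-digit day of month: 22.

22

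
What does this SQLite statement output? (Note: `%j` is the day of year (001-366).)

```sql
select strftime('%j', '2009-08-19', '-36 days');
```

195

First apply '-36 days': 2009-08-19 → 2009-07-14.
Day-of-year for 2009-07-14: days since 2009-01-01 inclusive = 195, zero-padded to 195.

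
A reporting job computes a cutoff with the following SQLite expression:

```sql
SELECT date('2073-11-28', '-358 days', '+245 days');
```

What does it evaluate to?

Applying '-358 days' to 2073-11-28: counting 358 days back gives 2072-12-05.
Applying '+245 days' to 2072-12-05: counting 245 days forward gives 2073-08-07.

2073-08-07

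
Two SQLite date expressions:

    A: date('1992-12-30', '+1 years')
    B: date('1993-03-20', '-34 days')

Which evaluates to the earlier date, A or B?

B

A = 1993-12-30.
B = 1993-02-14.
B is earlier.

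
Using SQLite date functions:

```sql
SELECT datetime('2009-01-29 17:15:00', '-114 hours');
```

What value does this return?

-114 hours from 2009-01-29 17:15:00 is 2009-01-24 23:15:00 (crosses midnight).

2009-01-24 23:15:00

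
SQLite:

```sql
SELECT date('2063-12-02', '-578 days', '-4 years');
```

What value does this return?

Applying '-578 days' to 2063-12-02: counting 578 days back gives 2062-05-03.
Adding -4 years to 2062-05-03 gives 2058-05-03.

2058-05-03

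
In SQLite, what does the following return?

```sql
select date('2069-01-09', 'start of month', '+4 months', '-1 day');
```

`start of month` rewinds 2069-01-09 to 2069-01-01.
Adding +4 months to 2069-01-01 gives 2069-05-01.
Going back 1 day from 2069-05-01 reaches 2069-04-30 (last day of April, 30 days).

2069-04-30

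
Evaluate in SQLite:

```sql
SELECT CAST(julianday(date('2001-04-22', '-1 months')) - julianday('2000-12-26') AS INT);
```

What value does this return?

Adding -1 month to 2001-04-22 gives 2001-03-22.
5 days remain in December 2000 after the 26th (31 − 26).
January 2001: 31 days.
February 2001: 28 days.
Then 22 days into March 2001.
Total: 5 + 31 + 28 + 22 = 86.

86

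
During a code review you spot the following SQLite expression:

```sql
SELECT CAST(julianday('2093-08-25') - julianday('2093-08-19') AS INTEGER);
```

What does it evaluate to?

6

Both dates are in August 2093: 25 − 19 = 6.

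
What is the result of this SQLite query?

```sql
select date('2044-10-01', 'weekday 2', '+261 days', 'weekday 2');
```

2045-06-27

`weekday 2` advances to the next Tuesday; 2044-10-01 is a Saturday, so it moves forward to 2044-10-04.
Applying '+261 days' to 2044-10-04: counting 261 days forward gives 2045-06-22.
`weekday 2` advances to the next Tuesday; 2045-06-22 is a Thursday, so it moves forward to 2045-06-27.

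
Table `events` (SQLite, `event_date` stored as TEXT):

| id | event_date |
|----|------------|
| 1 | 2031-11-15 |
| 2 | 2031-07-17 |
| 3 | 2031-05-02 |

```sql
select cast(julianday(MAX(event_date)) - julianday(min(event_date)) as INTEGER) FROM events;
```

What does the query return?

MIN = 2031-05-02, MAX = 2031-11-15.
29 days remain in May 2031 after the 2nd (31 − 2).
June 2031: 30 days.
July 2031: 31 days.
August 2031: 31 days.
September 2031: 30 days.
October 2031: 31 days.
Then 15 days into November 2031.
Total: 29 + 30 + 31 + 31 + 30 + 31 + 15 = 197.

197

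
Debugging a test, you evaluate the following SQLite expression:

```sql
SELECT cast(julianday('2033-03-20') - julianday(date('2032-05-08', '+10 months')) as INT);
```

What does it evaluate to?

Adding +10 months to 2032-05-08 gives 2033-03-08.
Both dates are in March 2033: 20 − 8 = 12.

12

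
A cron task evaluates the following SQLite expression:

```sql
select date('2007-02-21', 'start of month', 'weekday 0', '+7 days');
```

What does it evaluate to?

2007-02-11

`start of month` rewinds 2007-02-21 to 2007-02-01.
`weekday 0` advances to the next Sunday; 2007-02-01 is a Thursday, so it moves forward to 2007-02-04.
Advancing 7 more days within February lands on 2007-02-11.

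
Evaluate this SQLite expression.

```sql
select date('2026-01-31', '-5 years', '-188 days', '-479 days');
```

Adding -5 years to 2026-01-31 gives 2021-01-31.
Applying '-188 days' to 2021-01-31: counting 188 days back gives 2020-07-27.
Applying '-479 days' to 2020-07-27: counting 479 days back gives 2019-04-05.

2019-04-05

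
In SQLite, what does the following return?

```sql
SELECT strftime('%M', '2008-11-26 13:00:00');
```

`%M` extracts the 2-digit minute: 00.

00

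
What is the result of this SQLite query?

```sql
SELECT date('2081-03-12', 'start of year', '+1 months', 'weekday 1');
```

`start of year` rewinds 2081-03-12 to 2081-01-01.
Adding +1 month to 2081-01-01 gives 2081-02-01.
`weekday 1` advances to the next Monday; 2081-02-01 is a Saturday, so it moves forward to 2081-02-03.

2081-02-03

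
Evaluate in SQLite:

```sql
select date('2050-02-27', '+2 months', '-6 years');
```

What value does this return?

2044-04-27

Adding +2 months to 2050-02-27 gives 2050-04-27.
Adding -6 years to 2050-04-27 gives 2044-04-27.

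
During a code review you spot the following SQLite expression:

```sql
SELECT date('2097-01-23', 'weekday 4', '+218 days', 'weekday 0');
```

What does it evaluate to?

`weekday 4` advances to the next Thursday; 2097-01-23 is a Wednesday, so it moves forward to 2097-01-24.
Applying '+218 days' to 2097-01-24: counting 218 days forward gives 2097-08-30.
`weekday 0` advances to the next Sunday; 2097-08-30 is a Friday, so it moves forward to 2097-09-01.

2097-09-01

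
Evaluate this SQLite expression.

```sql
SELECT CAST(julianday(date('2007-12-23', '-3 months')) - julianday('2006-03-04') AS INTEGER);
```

Adding -3 months to 2007-12-23 gives 2007-09-23.
27 days remain in March 2006 after the 4th (31 − 4).
Full months from April 2006 through August 2007 contribute their day counts.
Then 23 days into September 2007.
Total: 27 + 30 + 31 + 30 + 31 + 31 + 30 + 31 + 30 + 31 + 31 + 28 + 31 + 30 + 31 + 30 + 31 + 31 + 23 = 568.

568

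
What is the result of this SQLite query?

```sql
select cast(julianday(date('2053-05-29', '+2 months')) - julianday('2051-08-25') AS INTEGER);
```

Adding +2 months to 2053-05-29 gives 2053-07-29.
6 days remain in August 2051 after the 25th (31 − 25).
Full months from September 2051 through June 2053 contribute their day counts.
Then 29 days into July 2053.
Total: 6 + 30 + 31 + 30 + 31 + 31 + 29 + 31 + 30 + 31 + 30 + 31 + 31 + 30 + 31 + 30 + 31 + 31 + 28 + 31 + 30 + 31 + 30 + 29 = 704.

704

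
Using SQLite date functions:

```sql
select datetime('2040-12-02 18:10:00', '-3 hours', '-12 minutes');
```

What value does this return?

2040-12-02 14:58:00

-3 hours from 2040-12-02 18:10:00 is 2040-12-02 15:10:00.
-12 minutes from 2040-12-02 15:10:00 is 2040-12-02 14:58:00.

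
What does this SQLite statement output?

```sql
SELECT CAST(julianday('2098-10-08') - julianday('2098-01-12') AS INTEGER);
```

269

19 days remain in January 2098 after the 12th (31 − 12).
Full months from February 2098 through September 2098 contribute their day counts.
Then 8 days into October 2098.
Total: 19 + 28 + 31 + 30 + 31 + 30 + 31 + 31 + 30 + 8 = 269.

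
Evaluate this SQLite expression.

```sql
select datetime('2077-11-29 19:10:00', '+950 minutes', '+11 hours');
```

950 minutes = 15h 50m; +950 minutes from 2077-11-29 19:10:00 is 2077-11-30 11:00:00 (crosses midnight).
+11 hours from 2077-11-30 11:00:00 is 2077-11-30 22:00:00.

2077-11-30 22:00:00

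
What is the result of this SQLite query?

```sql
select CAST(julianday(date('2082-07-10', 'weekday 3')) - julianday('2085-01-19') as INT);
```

-919

`weekday 3` advances to the next Wednesday; 2082-07-10 is a Friday, so it moves forward to 2082-07-15.
16 days remain in July 2082 after the 15th (31 − 15).
Full months from August 2082 through December 2084 contribute their day counts.
Then 19 days into January 2085.
Total: 16 + 31 + 30 + 31 + 30 + 31 + 31 + 28 + 31 + 30 + 31 + 30 + 31 + 31 + 30 + 31 + 30 + 31 + 31 + 29 + 31 + 30 + 31 + 30 + 31 + 31 + 30 + 31 + 30 + 31 + 19 = 919.
The subtraction is earlier − later, so the result is −919 → -919.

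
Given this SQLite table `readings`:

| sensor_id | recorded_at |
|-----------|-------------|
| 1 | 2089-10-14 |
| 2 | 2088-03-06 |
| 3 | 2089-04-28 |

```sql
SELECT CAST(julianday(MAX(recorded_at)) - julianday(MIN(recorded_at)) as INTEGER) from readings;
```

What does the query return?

MIN = 2088-03-06, MAX = 2089-10-14.
25 days remain in March 2088 after the 6th (31 − 6).
Full months from April 2088 through September 2089 contribute their day counts.
Then 14 days into October 2089.
Total: 25 + 30 + 31 + 30 + 31 + 31 + 30 + 31 + 30 + 31 + 31 + 28 + 31 + 30 + 31 + 30 + 31 + 31 + 30 + 14 = 587.

587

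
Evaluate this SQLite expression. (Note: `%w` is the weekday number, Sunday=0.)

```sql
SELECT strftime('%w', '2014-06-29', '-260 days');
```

6

First apply '-260 days': 2014-06-29 → 2013-10-12.
2013-10-12 is a Saturday; with Sunday=0 that is 6.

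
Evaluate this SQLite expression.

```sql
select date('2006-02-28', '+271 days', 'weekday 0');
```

2006-11-26

Applying '+271 days' to 2006-02-28: counting 271 days forward gives 2006-11-26.
`weekday 0` advances to the next Sunday; 2006-11-26 is already a Sunday, so it stays at 2006-11-26.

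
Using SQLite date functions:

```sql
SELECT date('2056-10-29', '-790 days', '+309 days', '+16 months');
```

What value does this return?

2056-11-06

Applying '-790 days' to 2056-10-29: counting 790 days back gives 2054-08-31.
Applying '+309 days' to 2054-08-31: counting 309 days forward gives 2055-07-06.
Adding +16 months to 2055-07-06 gives 2056-11-06.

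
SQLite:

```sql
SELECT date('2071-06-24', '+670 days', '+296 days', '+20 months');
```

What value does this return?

2075-10-14

Applying '+670 days' to 2071-06-24: counting 670 days forward gives 2073-04-24.
Applying '+296 days' to 2073-04-24: counting 296 days forward gives 2074-02-14.
Adding +20 months to 2074-02-14 gives 2075-10-14.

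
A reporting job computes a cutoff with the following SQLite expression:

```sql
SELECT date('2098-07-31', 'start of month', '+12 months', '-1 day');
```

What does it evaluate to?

`start of month` rewinds 2098-07-31 to 2098-07-01.
Adding +12 months to 2098-07-01 gives 2099-07-01.
Going back 1 day from 2099-07-01 reaches 2099-06-30 (last day of June, 30 days).

2099-06-30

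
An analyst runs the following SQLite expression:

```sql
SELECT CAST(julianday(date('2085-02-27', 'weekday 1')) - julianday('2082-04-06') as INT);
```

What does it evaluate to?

1064

`weekday 1` advances to the next Monday; 2085-02-27 is a Tuesday, so it moves forward to 2085-03-05.
24 days remain in April 2082 after the 6th (30 − 6).
Full months from May 2082 through February 2085 contribute their day counts.
Then 5 days into March 2085.
Total: 24 + 31 + 30 + 31 + 31 + 30 + 31 + 30 + 31 + 31 + 28 + 31 + 30 + 31 + 30 + 31 + 31 + 30 + 31 + 30 + 31 + 31 + 29 + 31 + 30 + 31 + 30 + 31 + 31 + 30 + 31 + 30 + 31 + 31 + 28 + 5 = 1064.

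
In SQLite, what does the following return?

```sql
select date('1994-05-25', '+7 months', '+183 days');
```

Adding +7 months to 1994-05-25 gives 1994-12-25.
Applying '+183 days' to 1994-12-25: counting 183 days forward gives 1995-06-26.

1995-06-26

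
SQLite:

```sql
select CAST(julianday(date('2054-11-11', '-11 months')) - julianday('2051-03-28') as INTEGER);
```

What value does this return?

989

Adding -11 months to 2054-11-11 gives 2053-12-11.
3 days remain in March 2051 after the 28th (31 − 28).
Full months from April 2051 through November 2053 contribute their day counts.
Then 11 days into December 2053.
Total: 3 + 30 + 31 + 30 + 31 + 31 + 30 + 31 + 30 + 31 + 31 + 29 + 31 + 30 + 31 + 30 + 31 + 31 + 30 + 31 + 30 + 31 + 31 + 28 + 31 + 30 + 31 + 30 + 31 + 31 + 30 + 31 + 30 + 11 = 989.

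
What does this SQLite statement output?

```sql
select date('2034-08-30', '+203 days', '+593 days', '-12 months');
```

Applying '+203 days' to 2034-08-30: counting 203 days forward gives 2035-03-21.
Applying '+593 days' to 2035-03-21: counting 593 days forward gives 2036-11-03.
Adding -12 months to 2036-11-03 gives 2035-11-03.

2035-11-03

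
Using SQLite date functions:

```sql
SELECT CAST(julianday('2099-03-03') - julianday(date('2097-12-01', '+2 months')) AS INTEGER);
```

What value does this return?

Adding +2 months to 2097-12-01 gives 2098-02-01.
27 days remain in February 2098 after the 1st (28 − 1).
Full months from March 2098 through February 2099 contribute their day counts.
Then 3 days into March 2099.
Total: 27 + 31 + 30 + 31 + 30 + 31 + 31 + 30 + 31 + 30 + 31 + 31 + 28 + 3 = 395.

395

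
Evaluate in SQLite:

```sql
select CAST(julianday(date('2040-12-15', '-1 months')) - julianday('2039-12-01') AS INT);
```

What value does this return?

350

Adding -1 month to 2040-12-15 gives 2040-11-15.
30 days remain in December 2039 after the 1st (31 − 1).
Full months from January 2040 through October 2040 contribute their day counts.
Then 15 days into November 2040.
Total: 30 + 31 + 29 + 31 + 30 + 31 + 30 + 31 + 31 + 30 + 31 + 15 = 350.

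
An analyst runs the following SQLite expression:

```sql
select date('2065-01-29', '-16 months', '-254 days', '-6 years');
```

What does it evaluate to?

2057-01-18

Adding -16 months to 2065-01-29 gives 2063-09-29.
Applying '-254 days' to 2063-09-29: counting 254 days back gives 2063-01-18.
Adding -6 years to 2063-01-18 gives 2057-01-18.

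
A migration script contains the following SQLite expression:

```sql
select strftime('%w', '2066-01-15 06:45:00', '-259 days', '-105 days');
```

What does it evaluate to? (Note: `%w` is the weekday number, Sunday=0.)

5

First apply '-259 days', '-105 days': 2066-01-15 06:45:00 → 2065-01-16 06:45:00.
2065-01-16 is a Friday; with Sunday=0 that is 5.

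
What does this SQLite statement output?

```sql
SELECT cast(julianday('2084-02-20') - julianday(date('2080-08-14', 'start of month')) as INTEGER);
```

`start of month` rewinds 2080-08-14 to 2080-08-01.
30 days remain in August 2080 after the 1st (31 − 1).
Full months from September 2080 through January 2084 contribute their day counts.
Then 20 days into February 2084.
Total: 30 + 30 + 31 + 30 + 31 + 31 + 28 + 31 + 30 + 31 + 30 + 31 + 31 + 30 + 31 + 30 + 31 + 31 + 28 + 31 + 30 + 31 + 30 + 31 + 31 + 30 + 31 + 30 + 31 + 31 + 28 + 31 + 30 + 31 + 30 + 31 + 31 + 30 + 31 + 30 + 31 + 31 + 20 = 1298.

1298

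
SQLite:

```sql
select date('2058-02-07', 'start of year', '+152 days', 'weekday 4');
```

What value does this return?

`start of year` rewinds 2058-02-07 to 2058-01-01.
Applying '+152 days' to 2058-01-01: counting 152 days forward gives 2058-06-02.
`weekday 4` advances to the next Thursday; 2058-06-02 is a Sunday, so it moves forward to 2058-06-06.

2058-06-06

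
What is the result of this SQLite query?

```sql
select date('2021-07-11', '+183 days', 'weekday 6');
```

Applying '+183 days' to 2021-07-11: counting 183 days forward gives 2022-01-10.
`weekday 6` advances to the next Saturday; 2022-01-10 is a Monday, so it moves forward to 2022-01-15.

2022-01-15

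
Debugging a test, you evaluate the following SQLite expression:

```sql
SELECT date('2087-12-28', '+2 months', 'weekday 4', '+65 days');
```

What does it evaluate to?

Adding +2 months to 2087-12-28 gives 2088-02-28.
`weekday 4` advances to the next Thursday; 2088-02-28 is a Saturday, so it moves forward to 2088-03-04.
Applying '+65 days' to 2088-03-04: counting 65 days forward gives 2088-05-08.

2088-05-08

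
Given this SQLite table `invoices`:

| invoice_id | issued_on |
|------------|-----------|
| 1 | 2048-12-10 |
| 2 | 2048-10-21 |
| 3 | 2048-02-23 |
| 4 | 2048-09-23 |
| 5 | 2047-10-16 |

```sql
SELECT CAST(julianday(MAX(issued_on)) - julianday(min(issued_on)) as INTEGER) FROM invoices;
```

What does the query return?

421

MIN = 2047-10-16, MAX = 2048-12-10.
15 days remain in October 2047 after the 16th (31 − 16).
Full months from November 2047 through November 2048 contribute their day counts.
Then 10 days into December 2048.
Total: 15 + 30 + 31 + 31 + 29 + 31 + 30 + 31 + 30 + 31 + 31 + 30 + 31 + 30 + 10 = 421.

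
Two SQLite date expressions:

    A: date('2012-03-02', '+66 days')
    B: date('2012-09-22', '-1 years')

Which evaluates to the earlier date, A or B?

B

A = 2012-05-07.
B = 2011-09-22.
B is earlier.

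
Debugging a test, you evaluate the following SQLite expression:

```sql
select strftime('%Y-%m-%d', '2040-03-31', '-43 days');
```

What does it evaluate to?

2040-02-17

First apply '-43 days': 2040-03-31 → 2040-02-17.
`%Y-%m-%d` extracts the ISO date: 2040-02-17.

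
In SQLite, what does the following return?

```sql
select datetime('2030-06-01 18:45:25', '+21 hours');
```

+21 hours from 2030-06-01 18:45:25 is 2030-06-02 15:45:25 (crosses midnight).

2030-06-02 15:45:25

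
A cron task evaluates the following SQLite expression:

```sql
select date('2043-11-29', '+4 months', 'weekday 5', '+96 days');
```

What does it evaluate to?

2044-07-06

Adding +4 months to 2043-11-29 gives 2044-03-29.
`weekday 5` advances to the next Friday; 2044-03-29 is a Tuesday, so it moves forward to 2044-04-01.
Applying '+96 days' to 2044-04-01: counting 96 days forward gives 2044-07-06.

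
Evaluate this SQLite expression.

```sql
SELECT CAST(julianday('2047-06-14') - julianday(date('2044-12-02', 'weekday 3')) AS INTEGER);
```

919

`weekday 3` advances to the next Wednesday; 2044-12-02 is a Friday, so it moves forward to 2044-12-07.
24 days remain in December 2044 after the 7th (31 − 7).
Full months from January 2045 through May 2047 contribute their day counts.
Then 14 days into June 2047.
Total: 24 + 31 + 28 + 31 + 30 + 31 + 30 + 31 + 31 + 30 + 31 + 30 + 31 + 31 + 28 + 31 + 30 + 31 + 30 + 31 + 31 + 30 + 31 + 30 + 31 + 31 + 28 + 31 + 30 + 31 + 14 = 919.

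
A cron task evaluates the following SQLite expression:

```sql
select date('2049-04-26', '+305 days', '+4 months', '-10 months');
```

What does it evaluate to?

Applying '+305 days' to 2049-04-26: counting 305 days forward gives 2050-02-25.
Adding +4 months to 2050-02-25 gives 2050-06-25.
Adding -10 months to 2050-06-25 gives 2049-08-25.

2049-08-25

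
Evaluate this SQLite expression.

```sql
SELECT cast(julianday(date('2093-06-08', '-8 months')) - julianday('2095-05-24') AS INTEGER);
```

Adding -8 months to 2093-06-08 gives 2092-10-08.
23 days remain in October 2092 after the 8th (31 − 8).
Full months from November 2092 through April 2095 contribute their day counts.
Then 24 days into May 2095.
Total: 23 + 30 + 31 + 31 + 28 + 31 + 30 + 31 + 30 + 31 + 31 + 30 + 31 + 30 + 31 + 31 + 28 + 31 + 30 + 31 + 30 + 31 + 31 + 30 + 31 + 30 + 31 + 31 + 28 + 31 + 30 + 24 = 958.
The subtraction is earlier − later, so the result is −958 → -958.

-958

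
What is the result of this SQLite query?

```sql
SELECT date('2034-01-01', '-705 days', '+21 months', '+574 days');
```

2035-05-24

Applying '-705 days' to 2034-01-01: counting 705 days back gives 2032-01-27.
Adding +21 months to 2032-01-27 gives 2033-10-27.
Applying '+574 days' to 2033-10-27: counting 574 days forward gives 2035-05-24.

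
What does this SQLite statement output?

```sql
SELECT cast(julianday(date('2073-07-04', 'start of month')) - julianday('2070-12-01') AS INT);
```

943

`start of month` rewinds 2073-07-04 to 2073-07-01.
30 days remain in December 2070 after the 1st (31 − 1).
Full months from January 2071 through June 2073 contribute their day counts.
Then 1 day into July 2073.
Total: 30 + 31 + 28 + 31 + 30 + 31 + 30 + 31 + 31 + 30 + 31 + 30 + 31 + 31 + 29 + 31 + 30 + 31 + 30 + 31 + 31 + 30 + 31 + 30 + 31 + 31 + 28 + 31 + 30 + 31 + 30 + 1 = 943.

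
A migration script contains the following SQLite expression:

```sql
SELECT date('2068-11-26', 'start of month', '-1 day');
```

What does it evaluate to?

`start of month` rewinds 2068-11-26 to 2068-11-01.
Going back 1 day from 2068-11-01 reaches 2068-10-31 (last day of October, 31 days).

2068-10-31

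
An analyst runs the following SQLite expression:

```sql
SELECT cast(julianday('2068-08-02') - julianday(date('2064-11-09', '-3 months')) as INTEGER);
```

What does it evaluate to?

1454

Adding -3 months to 2064-11-09 gives 2064-08-09.
22 days remain in August 2064 after the 9th (31 − 9).
Full months from September 2064 through July 2068 contribute their day counts.
Then 2 days into August 2068.
Total: 22 + 30 + 31 + 30 + 31 + 31 + 28 + 31 + 30 + 31 + 30 + 31 + 31 + 30 + 31 + 30 + 31 + 31 + 28 + 31 + 30 + 31 + 30 + 31 + 31 + 30 + 31 + 30 + 31 + 31 + 28 + 31 + 30 + 31 + 30 + 31 + 31 + 30 + 31 + 30 + 31 + 31 + 29 + 31 + 30 + 31 + 30 + 31 + 2 = 1454.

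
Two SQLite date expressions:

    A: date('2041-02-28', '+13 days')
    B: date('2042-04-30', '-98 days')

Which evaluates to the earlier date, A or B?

A = 2041-03-13.
B = 2042-01-22.
A is earlier.

A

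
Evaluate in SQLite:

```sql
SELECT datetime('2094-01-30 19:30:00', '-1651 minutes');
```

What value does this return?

2094-01-29 15:59:00

1651 minutes = 27h 31m; -1651 minutes from 2094-01-30 19:30:00 is 2094-01-29 15:59:00 (crosses midnight).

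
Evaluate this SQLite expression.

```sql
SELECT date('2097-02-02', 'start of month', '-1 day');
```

`start of month` rewinds 2097-02-02 to 2097-02-01.
Going back 1 day from 2097-02-01 reaches 2097-01-31 (last day of January, 31 days).

2097-01-31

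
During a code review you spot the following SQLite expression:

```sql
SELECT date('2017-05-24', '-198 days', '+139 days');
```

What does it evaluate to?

2017-03-26

Applying '-198 days' to 2017-05-24: counting 198 days back gives 2016-11-07.
Applying '+139 days' to 2016-11-07: counting 139 days forward gives 2017-03-26.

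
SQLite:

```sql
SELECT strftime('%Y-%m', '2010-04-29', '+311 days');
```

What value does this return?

First apply '+311 days': 2010-04-29 → 2011-03-06.
`%Y-%m` extracts the year-month: 2011-03.

2011-03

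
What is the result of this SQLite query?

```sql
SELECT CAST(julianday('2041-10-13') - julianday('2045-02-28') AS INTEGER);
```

-1234

18 days remain in October 2041 after the 13th (31 − 13).
Full months from November 2041 through January 2045 contribute their day counts.
Then 28 days into February 2045.
Total: 18 + 30 + 31 + 31 + 28 + 31 + 30 + 31 + 30 + 31 + 31 + 30 + 31 + 30 + 31 + 31 + 28 + 31 + 30 + 31 + 30 + 31 + 31 + 30 + 31 + 30 + 31 + 31 + 29 + 31 + 30 + 31 + 30 + 31 + 31 + 30 + 31 + 30 + 31 + 31 + 28 = 1234.
The subtraction is earlier − later, so the result is −1234 → -1234.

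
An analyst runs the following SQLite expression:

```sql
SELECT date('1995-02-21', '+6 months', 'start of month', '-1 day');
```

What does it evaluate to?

1995-07-31

Adding +6 months to 1995-02-21 gives 1995-08-21.
`start of month` rewinds 1995-08-21 to 1995-08-01.
Going back 1 day from 1995-08-01 reaches 1995-07-31 (last day of July, 31 days).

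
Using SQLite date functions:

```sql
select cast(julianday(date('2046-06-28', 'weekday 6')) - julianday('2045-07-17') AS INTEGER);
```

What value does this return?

`weekday 6` advances to the next Saturday; 2046-06-28 is a Thursday, so it moves forward to 2046-06-30.
14 days remain in July 2045 after the 17th (31 − 17).
Full months from August 2045 through May 2046 contribute their day counts.
Then 30 days into June 2046.
Total: 14 + 31 + 30 + 31 + 30 + 31 + 31 + 28 + 31 + 30 + 31 + 30 = 348.

348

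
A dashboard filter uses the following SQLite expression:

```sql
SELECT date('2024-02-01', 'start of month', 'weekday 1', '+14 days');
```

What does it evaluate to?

2024-02-19

`start of month` rewinds 2024-02-01 to 2024-02-01.
`weekday 1` advances to the next Monday; 2024-02-01 is a Thursday, so it moves forward to 2024-02-05.
Advancing 14 more days within February lands on 2024-02-19.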